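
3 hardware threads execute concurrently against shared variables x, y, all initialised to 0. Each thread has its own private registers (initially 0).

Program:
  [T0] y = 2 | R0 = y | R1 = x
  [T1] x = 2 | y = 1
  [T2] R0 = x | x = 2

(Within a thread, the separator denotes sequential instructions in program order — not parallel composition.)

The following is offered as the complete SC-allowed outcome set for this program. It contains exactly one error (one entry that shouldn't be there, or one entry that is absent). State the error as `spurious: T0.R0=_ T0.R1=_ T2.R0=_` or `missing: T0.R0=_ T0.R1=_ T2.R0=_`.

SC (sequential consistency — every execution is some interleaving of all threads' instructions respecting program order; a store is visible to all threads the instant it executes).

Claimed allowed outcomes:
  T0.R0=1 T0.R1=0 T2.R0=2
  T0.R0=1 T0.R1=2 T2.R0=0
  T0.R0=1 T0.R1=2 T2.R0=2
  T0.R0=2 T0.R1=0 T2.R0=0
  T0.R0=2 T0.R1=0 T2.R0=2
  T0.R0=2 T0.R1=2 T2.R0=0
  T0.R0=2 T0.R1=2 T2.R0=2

spurious: T0.R0=1 T0.R1=0 T2.R0=2

outcome vector order: (T0.R0,T0.R1,T2.R0)
[SC] allowed = {<1 2 0>, <1 2 2>, <2 0 0>, <2 0 2>, <2 2 0>, <2 2 2>}
claimed∖SC = {<1 0 2>}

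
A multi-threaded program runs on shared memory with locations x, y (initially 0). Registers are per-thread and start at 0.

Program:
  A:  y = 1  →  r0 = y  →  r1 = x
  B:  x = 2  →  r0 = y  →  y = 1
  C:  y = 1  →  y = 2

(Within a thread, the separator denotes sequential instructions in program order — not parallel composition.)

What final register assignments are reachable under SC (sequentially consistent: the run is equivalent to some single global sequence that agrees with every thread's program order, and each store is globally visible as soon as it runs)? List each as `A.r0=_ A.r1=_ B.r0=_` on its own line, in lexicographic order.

A.r0=1 A.r1=0 B.r0=1
A.r0=1 A.r1=0 B.r0=2
A.r0=1 A.r1=2 B.r0=0
A.r0=1 A.r1=2 B.r0=1
A.r0=1 A.r1=2 B.r0=2
A.r0=2 A.r1=0 B.r0=2
A.r0=2 A.r1=2 B.r0=0
A.r0=2 A.r1=2 B.r0=1
A.r0=2 A.r1=2 B.r0=2

outcome vector order: (A.r0,A.r1,B.r0)
|SC outcomes| = 9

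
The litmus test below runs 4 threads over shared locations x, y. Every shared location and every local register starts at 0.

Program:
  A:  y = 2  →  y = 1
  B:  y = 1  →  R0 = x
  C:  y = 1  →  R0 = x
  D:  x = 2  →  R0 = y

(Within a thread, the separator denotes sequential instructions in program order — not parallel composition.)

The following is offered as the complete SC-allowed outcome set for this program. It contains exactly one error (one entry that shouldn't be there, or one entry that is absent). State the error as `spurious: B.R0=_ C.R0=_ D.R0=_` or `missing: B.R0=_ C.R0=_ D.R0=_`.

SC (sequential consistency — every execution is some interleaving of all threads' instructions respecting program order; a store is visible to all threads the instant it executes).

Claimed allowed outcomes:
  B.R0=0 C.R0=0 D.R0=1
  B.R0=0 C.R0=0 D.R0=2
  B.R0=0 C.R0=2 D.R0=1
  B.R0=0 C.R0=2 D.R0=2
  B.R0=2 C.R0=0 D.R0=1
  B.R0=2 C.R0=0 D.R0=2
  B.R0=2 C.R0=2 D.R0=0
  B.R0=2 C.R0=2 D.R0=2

missing: B.R0=2 C.R0=2 D.R0=1

outcome vector order: (B.R0,C.R0,D.R0)
SC (9): <0 0 1> <0 0 2> <0 2 1> <0 2 2> <2 0 1> <2 0 2> <2 2 0> <2 2 1> <2 2 2>
SC∖claimed = {<2 2 1>}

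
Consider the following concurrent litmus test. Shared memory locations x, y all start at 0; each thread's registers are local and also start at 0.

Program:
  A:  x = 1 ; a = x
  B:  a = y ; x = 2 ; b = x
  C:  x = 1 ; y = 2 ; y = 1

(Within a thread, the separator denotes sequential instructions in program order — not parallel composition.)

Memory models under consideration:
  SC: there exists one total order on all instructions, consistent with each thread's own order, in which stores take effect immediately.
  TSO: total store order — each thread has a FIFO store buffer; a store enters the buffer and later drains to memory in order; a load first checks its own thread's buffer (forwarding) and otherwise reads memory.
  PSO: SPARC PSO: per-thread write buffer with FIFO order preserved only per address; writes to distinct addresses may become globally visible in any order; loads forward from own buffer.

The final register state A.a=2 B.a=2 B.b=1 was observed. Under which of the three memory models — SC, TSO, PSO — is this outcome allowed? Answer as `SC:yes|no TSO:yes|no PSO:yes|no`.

outcome vector order: (A.a,B.a,B.b)
SC: 10 outcomes — {1/0/1 1/0/2 1/1/1 1/1/2 1/2/1 1/2/2 2/0/1 2/0/2 2/1/2 2/2/2}
TSO: 10 outcomes — {1/0/1 1/0/2 1/1/1 1/1/2 1/2/1 1/2/2 2/0/1 2/0/2 2/1/2 2/2/2}
PSO: 12 outcomes — {1/0/1 1/0/2 1/1/1 1/1/2 1/2/1 1/2/2 2/0/1 2/0/2 2/1/1 2/1/2 2/2/1 2/2/2}
target 2/2/1 ∈ {PSO}

SC:no TSO:no PSO:yes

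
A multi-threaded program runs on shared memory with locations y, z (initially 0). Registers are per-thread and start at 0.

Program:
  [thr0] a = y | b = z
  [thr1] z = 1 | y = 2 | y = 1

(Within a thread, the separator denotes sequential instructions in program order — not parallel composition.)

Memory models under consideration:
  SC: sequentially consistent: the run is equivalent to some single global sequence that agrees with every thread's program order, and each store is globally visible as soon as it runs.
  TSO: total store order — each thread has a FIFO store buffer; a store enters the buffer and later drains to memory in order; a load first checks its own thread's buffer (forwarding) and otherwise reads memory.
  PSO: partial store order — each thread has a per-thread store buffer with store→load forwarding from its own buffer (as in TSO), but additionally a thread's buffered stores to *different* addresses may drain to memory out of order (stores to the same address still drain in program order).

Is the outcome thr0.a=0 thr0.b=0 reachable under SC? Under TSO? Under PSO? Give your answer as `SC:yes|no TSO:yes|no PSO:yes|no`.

outcome vector order: (thr0.a,thr0.b)
SC: 4 outcomes — {(0,0), (0,1), (1,1), (2,1)}
TSO: 4 outcomes — {(0,0), (0,1), (1,1), (2,1)}
PSO: 6 outcomes — {(0,0), (0,1), (1,0), (1,1), (2,0), (2,1)}
target (0,0) ∈ {SC,TSO,PSO}

SC:yes TSO:yes PSO:yes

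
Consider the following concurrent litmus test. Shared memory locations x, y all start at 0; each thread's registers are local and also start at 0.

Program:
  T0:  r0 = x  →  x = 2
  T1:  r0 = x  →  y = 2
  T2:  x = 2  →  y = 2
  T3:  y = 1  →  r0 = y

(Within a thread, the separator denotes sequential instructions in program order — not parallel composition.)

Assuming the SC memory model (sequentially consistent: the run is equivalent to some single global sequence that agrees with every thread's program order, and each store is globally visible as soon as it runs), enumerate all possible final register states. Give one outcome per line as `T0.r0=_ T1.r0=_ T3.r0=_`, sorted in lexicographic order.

outcome vector order: (T0.r0,T1.r0,T3.r0)
|SC outcomes| = 8

T0.r0=0 T1.r0=0 T3.r0=1
T0.r0=0 T1.r0=0 T3.r0=2
T0.r0=0 T1.r0=2 T3.r0=1
T0.r0=0 T1.r0=2 T3.r0=2
T0.r0=2 T1.r0=0 T3.r0=1
T0.r0=2 T1.r0=0 T3.r0=2
T0.r0=2 T1.r0=2 T3.r0=1
T0.r0=2 T1.r0=2 T3.r0=2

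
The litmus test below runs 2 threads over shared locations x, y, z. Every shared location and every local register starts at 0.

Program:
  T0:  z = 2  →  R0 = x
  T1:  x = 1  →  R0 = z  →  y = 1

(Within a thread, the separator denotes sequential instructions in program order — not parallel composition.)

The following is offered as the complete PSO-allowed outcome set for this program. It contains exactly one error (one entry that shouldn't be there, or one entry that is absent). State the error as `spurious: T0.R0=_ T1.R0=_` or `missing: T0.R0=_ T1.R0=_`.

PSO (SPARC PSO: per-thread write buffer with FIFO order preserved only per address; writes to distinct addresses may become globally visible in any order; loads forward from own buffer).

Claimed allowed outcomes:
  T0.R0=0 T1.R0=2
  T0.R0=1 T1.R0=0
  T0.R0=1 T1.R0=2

missing: T0.R0=0 T1.R0=0

outcome vector order: (T0.R0,T1.R0)
under PSO → <0 0>, <0 2>, <1 0>, <1 2>
PSO∖claimed = {<0 0>}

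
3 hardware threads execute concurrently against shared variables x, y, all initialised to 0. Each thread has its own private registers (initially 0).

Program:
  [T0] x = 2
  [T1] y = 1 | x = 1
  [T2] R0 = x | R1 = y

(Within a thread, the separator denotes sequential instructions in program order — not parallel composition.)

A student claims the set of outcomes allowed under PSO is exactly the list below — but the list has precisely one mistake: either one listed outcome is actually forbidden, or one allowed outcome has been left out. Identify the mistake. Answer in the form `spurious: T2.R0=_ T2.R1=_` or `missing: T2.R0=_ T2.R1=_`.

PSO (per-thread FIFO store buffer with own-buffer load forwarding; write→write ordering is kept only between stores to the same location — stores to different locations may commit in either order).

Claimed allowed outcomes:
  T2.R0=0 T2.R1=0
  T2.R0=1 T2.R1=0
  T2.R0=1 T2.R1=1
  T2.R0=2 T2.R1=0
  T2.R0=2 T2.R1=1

missing: T2.R0=0 T2.R1=1

outcome vector order: (T2.R0,T2.R1)
PSO: 6 outcomes — {(0,0) (0,1) (1,0) (1,1) (2,0) (2,1)}
PSO∖claimed = {(0,1)}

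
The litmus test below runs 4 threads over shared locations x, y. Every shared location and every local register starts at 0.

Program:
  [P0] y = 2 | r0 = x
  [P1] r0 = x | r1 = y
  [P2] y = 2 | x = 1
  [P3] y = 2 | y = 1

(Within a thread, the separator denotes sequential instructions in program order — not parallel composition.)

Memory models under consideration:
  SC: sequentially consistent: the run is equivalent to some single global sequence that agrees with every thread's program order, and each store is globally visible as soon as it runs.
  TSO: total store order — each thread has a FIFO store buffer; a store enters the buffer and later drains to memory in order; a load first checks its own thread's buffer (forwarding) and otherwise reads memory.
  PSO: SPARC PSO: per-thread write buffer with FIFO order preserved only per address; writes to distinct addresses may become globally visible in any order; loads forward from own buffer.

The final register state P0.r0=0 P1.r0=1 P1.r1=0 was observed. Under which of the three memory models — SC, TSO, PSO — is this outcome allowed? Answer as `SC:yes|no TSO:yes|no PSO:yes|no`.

outcome vector order: (P0.r0,P1.r0,P1.r1)
SC (10): 000; 001; 002; 011; 012; 100; 101; 102; 111; 112
TSO (10): 000; 001; 002; 011; 012; 100; 101; 102; 111; 112
PSO (12): 000; 001; 002; 010; 011; 012; 100; 101; 102; 110; 111; 112
target 010 ∈ {PSO}

SC:no TSO:no PSO:yes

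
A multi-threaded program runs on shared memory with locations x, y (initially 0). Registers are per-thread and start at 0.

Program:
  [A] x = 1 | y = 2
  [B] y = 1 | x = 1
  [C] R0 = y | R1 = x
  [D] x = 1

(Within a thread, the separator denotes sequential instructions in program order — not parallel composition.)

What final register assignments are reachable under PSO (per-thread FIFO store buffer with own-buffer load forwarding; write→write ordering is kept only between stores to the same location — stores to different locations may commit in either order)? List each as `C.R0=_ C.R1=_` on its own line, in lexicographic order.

outcome vector order: (C.R0,C.R1)
|PSO outcomes| = 6

C.R0=0 C.R1=0
C.R0=0 C.R1=1
C.R0=1 C.R1=0
C.R0=1 C.R1=1
C.R0=2 C.R1=0
C.R0=2 C.R1=1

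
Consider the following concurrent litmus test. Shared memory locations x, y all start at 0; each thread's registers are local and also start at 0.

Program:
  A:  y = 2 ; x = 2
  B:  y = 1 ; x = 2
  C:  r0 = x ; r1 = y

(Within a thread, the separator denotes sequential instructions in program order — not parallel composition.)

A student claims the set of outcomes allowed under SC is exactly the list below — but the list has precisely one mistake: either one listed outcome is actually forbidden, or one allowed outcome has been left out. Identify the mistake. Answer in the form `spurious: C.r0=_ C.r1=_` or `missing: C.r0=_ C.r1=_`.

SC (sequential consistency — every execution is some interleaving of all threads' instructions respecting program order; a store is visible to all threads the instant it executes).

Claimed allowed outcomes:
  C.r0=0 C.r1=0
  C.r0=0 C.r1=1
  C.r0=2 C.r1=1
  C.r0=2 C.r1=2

missing: C.r0=0 C.r1=2

outcome vector order: (C.r0,C.r1)
SC: 5 outcomes — {00, 01, 02, 21, 22}
SC∖claimed = {02}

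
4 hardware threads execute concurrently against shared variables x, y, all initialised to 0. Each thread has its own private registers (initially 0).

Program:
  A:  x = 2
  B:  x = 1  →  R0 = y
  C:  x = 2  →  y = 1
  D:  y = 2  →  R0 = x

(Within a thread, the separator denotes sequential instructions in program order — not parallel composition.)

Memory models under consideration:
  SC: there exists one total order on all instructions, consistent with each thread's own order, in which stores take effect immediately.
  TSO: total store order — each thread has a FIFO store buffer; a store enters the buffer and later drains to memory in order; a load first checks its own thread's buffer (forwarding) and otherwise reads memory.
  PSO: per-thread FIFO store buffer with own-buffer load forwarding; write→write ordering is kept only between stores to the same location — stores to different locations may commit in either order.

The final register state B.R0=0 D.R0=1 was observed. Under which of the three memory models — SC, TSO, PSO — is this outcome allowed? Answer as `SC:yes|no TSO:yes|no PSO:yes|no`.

outcome vector order: (B.R0,D.R0)
[SC] allowed = {0/1, 0/2, 1/0, 1/1, 1/2, 2/0, 2/1, 2/2}
[TSO] allowed = {0/0, 0/1, 0/2, 1/0, 1/1, 1/2, 2/0, 2/1, 2/2}
[PSO] allowed = {0/0, 0/1, 0/2, 1/0, 1/1, 1/2, 2/0, 2/1, 2/2}
target 0/1 ∈ {SC,TSO,PSO}

SC:yes TSO:yes PSO:yes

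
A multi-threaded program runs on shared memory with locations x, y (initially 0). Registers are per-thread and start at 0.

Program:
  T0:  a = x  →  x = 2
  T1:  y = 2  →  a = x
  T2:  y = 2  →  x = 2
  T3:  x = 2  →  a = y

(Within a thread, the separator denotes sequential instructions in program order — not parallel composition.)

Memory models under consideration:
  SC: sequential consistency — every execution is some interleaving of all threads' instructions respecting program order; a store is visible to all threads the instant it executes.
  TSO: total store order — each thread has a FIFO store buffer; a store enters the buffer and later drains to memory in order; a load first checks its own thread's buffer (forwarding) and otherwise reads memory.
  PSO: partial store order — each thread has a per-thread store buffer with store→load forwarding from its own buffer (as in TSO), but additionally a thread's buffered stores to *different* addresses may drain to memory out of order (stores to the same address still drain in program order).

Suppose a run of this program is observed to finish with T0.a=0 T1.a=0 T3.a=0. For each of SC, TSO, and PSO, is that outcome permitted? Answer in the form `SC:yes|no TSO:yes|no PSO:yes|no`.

SC:no TSO:yes PSO:yes

outcome vector order: (T0.a,T1.a,T3.a)
SC: 6 outcomes — {<0 0 2> <0 2 0> <0 2 2> <2 0 2> <2 2 0> <2 2 2>}
TSO: 8 outcomes — {<0 0 0> <0 0 2> <0 2 0> <0 2 2> <2 0 0> <2 0 2> <2 2 0> <2 2 2>}
PSO: 8 outcomes — {<0 0 0> <0 0 2> <0 2 0> <0 2 2> <2 0 0> <2 0 2> <2 2 0> <2 2 2>}
target <0 0 0> ∈ {TSO,PSO}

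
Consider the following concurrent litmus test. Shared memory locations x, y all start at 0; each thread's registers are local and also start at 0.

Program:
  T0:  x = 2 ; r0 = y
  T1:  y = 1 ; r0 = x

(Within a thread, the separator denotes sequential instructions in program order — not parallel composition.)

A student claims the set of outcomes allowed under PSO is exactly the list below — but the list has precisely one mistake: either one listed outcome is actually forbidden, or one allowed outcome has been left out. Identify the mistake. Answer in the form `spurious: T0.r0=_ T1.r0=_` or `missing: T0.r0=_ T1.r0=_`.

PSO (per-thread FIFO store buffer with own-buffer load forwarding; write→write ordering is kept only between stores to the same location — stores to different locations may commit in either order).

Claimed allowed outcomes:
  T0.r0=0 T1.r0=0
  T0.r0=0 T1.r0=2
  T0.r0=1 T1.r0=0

missing: T0.r0=1 T1.r0=2

outcome vector order: (T0.r0,T1.r0)
PSO (4): 0/0 0/2 1/0 1/2
PSO∖claimed = {1/2}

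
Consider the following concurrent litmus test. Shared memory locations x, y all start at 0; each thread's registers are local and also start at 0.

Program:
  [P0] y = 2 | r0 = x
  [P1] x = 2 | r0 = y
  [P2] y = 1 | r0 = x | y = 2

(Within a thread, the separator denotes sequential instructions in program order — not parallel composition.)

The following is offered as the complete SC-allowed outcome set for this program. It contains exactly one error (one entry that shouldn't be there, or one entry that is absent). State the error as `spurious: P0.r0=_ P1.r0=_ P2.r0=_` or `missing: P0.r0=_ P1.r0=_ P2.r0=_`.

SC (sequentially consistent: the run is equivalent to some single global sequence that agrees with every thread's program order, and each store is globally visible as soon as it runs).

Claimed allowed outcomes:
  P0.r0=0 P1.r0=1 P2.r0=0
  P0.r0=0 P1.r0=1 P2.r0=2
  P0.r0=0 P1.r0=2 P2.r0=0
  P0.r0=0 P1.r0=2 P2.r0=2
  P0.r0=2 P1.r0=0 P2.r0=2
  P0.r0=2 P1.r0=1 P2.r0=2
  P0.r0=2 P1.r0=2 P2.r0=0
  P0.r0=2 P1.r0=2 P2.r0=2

missing: P0.r0=2 P1.r0=1 P2.r0=0

outcome vector order: (P0.r0,P1.r0,P2.r0)
[SC] allowed = {0/1/0; 0/1/2; 0/2/0; 0/2/2; 2/0/2; 2/1/0; 2/1/2; 2/2/0; 2/2/2}
SC∖claimed = {2/1/0}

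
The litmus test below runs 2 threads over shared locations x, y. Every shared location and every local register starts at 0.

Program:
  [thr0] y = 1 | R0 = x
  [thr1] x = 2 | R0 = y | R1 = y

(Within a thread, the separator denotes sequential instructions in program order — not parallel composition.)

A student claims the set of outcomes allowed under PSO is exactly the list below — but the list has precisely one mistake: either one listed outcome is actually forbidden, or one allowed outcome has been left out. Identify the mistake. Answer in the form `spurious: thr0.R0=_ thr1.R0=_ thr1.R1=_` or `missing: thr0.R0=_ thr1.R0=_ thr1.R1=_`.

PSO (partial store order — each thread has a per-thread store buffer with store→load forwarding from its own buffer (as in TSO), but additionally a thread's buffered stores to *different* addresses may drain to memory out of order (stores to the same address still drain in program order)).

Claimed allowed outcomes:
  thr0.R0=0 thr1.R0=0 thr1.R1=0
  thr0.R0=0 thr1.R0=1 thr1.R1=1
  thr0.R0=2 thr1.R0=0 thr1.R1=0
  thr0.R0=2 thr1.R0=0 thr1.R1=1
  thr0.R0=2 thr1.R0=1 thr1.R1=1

outcome vector order: (thr0.R0,thr1.R0,thr1.R1)
[PSO] allowed = {0/0/0; 0/0/1; 0/1/1; 2/0/0; 2/0/1; 2/1/1}
PSO∖claimed = {0/0/1}

missing: thr0.R0=0 thr1.R0=0 thr1.R1=1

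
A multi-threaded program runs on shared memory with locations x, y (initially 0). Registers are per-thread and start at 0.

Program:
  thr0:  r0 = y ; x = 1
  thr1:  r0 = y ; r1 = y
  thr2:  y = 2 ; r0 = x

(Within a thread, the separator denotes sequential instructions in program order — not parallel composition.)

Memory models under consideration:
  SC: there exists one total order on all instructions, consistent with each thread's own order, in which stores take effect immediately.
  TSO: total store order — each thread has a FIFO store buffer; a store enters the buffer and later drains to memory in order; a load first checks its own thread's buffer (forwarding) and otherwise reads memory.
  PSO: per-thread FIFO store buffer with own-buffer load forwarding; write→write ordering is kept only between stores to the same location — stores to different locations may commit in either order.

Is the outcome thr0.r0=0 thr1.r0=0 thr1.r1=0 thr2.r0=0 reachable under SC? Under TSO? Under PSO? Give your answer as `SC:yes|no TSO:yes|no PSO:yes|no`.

SC:yes TSO:yes PSO:yes

outcome vector order: (thr0.r0,thr1.r0,thr1.r1,thr2.r0)
SC (12): (0,0,0,0); (0,0,0,1); (0,0,2,0); (0,0,2,1); (0,2,2,0); (0,2,2,1); (2,0,0,0); (2,0,0,1); (2,0,2,0); (2,0,2,1); (2,2,2,0); (2,2,2,1)
TSO (12): (0,0,0,0); (0,0,0,1); (0,0,2,0); (0,0,2,1); (0,2,2,0); (0,2,2,1); (2,0,0,0); (2,0,0,1); (2,0,2,0); (2,0,2,1); (2,2,2,0); (2,2,2,1)
PSO (12): (0,0,0,0); (0,0,0,1); (0,0,2,0); (0,0,2,1); (0,2,2,0); (0,2,2,1); (2,0,0,0); (2,0,0,1); (2,0,2,0); (2,0,2,1); (2,2,2,0); (2,2,2,1)
target (0,0,0,0) ∈ {SC,TSO,PSO}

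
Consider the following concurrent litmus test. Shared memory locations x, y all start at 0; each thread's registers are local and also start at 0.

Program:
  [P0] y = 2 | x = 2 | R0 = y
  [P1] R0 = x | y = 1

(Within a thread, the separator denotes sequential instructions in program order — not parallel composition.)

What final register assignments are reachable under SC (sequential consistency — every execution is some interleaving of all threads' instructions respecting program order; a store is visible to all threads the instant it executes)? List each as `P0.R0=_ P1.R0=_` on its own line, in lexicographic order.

outcome vector order: (P0.R0,P1.R0)
|SC outcomes| = 4

P0.R0=1 P1.R0=0
P0.R0=1 P1.R0=2
P0.R0=2 P1.R0=0
P0.R0=2 P1.R0=2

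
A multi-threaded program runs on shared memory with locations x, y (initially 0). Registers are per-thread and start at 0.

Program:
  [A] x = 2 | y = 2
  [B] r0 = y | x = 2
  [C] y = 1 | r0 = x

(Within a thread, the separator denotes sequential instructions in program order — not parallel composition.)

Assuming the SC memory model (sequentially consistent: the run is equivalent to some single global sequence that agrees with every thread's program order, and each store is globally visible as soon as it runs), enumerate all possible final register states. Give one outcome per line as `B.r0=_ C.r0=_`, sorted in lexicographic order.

outcome vector order: (B.r0,C.r0)
|SC outcomes| = 6

B.r0=0 C.r0=0
B.r0=0 C.r0=2
B.r0=1 C.r0=0
B.r0=1 C.r0=2
B.r0=2 C.r0=0
B.r0=2 C.r0=2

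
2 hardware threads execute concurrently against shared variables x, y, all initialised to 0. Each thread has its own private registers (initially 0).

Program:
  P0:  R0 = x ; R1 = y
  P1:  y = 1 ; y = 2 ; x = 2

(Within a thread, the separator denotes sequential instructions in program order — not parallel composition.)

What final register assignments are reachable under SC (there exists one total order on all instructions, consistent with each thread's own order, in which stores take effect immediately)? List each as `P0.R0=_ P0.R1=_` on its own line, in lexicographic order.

P0.R0=0 P0.R1=0
P0.R0=0 P0.R1=1
P0.R0=0 P0.R1=2
P0.R0=2 P0.R1=2

outcome vector order: (P0.R0,P0.R1)
|SC outcomes| = 4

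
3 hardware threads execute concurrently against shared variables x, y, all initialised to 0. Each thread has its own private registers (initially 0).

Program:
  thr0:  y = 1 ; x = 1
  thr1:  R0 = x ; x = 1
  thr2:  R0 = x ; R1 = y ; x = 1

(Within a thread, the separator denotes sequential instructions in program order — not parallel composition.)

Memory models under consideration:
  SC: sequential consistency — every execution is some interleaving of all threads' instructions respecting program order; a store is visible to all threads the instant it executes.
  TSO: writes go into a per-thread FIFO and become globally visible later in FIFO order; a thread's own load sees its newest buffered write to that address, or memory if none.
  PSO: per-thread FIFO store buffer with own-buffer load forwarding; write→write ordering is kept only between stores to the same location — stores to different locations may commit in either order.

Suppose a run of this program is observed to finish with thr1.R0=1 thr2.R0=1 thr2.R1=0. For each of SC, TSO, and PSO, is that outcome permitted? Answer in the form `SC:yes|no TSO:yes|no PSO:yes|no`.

SC:no TSO:no PSO:yes

outcome vector order: (thr1.R0,thr2.R0,thr2.R1)
SC: 7 outcomes — {000 001 010 011 100 101 111}
TSO: 7 outcomes — {000 001 010 011 100 101 111}
PSO: 8 outcomes — {000 001 010 011 100 101 110 111}
target 110 ∈ {PSO}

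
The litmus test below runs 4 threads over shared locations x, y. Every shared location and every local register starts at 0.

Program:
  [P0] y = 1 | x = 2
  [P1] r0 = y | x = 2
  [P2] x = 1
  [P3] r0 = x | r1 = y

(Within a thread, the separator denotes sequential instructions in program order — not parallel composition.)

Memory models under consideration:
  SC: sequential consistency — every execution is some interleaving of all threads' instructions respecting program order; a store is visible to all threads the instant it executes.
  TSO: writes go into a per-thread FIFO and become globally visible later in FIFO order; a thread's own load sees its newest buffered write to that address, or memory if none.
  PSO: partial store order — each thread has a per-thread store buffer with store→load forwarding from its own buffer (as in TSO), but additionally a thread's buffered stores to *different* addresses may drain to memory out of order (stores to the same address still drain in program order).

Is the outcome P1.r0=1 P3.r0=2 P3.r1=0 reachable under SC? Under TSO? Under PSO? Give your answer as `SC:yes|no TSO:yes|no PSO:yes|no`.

outcome vector order: (P1.r0,P3.r0,P3.r1)
SC: 11 outcomes — {0/0/0, 0/0/1, 0/1/0, 0/1/1, 0/2/0, 0/2/1, 1/0/0, 1/0/1, 1/1/0, 1/1/1, 1/2/1}
TSO: 11 outcomes — {0/0/0, 0/0/1, 0/1/0, 0/1/1, 0/2/0, 0/2/1, 1/0/0, 1/0/1, 1/1/0, 1/1/1, 1/2/1}
PSO: 12 outcomes — {0/0/0, 0/0/1, 0/1/0, 0/1/1, 0/2/0, 0/2/1, 1/0/0, 1/0/1, 1/1/0, 1/1/1, 1/2/0, 1/2/1}
target 1/2/0 ∈ {PSO}

SC:no TSO:no PSO:yes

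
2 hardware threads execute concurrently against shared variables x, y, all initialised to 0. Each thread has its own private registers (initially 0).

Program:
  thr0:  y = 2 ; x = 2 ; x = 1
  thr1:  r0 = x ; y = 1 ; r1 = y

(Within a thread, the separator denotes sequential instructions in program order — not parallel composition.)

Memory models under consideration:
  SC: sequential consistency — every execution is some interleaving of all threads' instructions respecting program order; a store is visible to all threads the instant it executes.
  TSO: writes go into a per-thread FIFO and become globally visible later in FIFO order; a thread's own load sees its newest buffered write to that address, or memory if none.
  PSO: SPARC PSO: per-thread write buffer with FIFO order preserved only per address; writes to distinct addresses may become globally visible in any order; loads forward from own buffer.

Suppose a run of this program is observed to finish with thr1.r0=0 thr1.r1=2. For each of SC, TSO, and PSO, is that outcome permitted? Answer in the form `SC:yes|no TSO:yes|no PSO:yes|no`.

outcome vector order: (thr1.r0,thr1.r1)
SC: 4 outcomes — {<0 1>, <0 2>, <1 1>, <2 1>}
TSO: 4 outcomes — {<0 1>, <0 2>, <1 1>, <2 1>}
PSO: 6 outcomes — {<0 1>, <0 2>, <1 1>, <1 2>, <2 1>, <2 2>}
target <0 2> ∈ {SC,TSO,PSO}

SC:yes TSO:yes PSO:yes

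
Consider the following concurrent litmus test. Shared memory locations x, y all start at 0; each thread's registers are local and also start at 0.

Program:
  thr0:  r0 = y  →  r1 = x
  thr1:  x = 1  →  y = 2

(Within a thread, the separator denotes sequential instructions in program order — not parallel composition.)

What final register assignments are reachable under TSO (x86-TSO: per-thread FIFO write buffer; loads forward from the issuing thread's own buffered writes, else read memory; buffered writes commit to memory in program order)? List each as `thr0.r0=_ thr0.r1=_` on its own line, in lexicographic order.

thr0.r0=0 thr0.r1=0
thr0.r0=0 thr0.r1=1
thr0.r0=2 thr0.r1=1

outcome vector order: (thr0.r0,thr0.r1)
|TSO outcomes| = 3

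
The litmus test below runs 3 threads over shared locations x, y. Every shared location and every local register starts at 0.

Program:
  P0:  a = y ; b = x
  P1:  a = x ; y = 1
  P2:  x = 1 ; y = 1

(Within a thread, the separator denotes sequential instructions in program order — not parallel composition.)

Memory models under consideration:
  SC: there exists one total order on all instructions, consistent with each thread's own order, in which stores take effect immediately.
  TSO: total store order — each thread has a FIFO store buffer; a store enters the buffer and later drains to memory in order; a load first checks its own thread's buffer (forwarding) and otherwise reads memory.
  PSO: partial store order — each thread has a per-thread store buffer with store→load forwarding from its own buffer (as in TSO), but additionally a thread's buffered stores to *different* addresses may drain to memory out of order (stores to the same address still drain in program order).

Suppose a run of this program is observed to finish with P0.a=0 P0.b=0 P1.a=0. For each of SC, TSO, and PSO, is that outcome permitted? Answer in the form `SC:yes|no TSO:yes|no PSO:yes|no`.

outcome vector order: (P0.a,P0.b,P1.a)
SC: 7 outcomes — {000 001 010 011 100 110 111}
TSO: 7 outcomes — {000 001 010 011 100 110 111}
PSO: 8 outcomes — {000 001 010 011 100 101 110 111}
target 000 ∈ {SC,TSO,PSO}

SC:yes TSO:yes PSO:yes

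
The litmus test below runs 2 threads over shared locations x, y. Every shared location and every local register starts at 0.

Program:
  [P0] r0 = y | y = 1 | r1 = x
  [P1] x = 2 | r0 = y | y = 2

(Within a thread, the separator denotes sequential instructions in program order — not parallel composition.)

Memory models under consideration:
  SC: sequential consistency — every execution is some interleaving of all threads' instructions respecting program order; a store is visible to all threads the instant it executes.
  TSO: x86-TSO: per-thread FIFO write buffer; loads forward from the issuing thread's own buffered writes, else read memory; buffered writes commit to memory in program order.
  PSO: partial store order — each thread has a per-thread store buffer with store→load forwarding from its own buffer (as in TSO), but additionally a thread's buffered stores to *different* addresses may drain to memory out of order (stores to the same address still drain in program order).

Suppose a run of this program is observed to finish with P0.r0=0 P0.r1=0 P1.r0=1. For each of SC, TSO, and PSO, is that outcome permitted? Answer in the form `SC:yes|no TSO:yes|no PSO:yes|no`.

SC:yes TSO:yes PSO:yes

outcome vector order: (P0.r0,P0.r1,P1.r0)
[SC] allowed = {0/0/1, 0/2/0, 0/2/1, 2/2/0}
[TSO] allowed = {0/0/0, 0/0/1, 0/2/0, 0/2/1, 2/2/0}
[PSO] allowed = {0/0/0, 0/0/1, 0/2/0, 0/2/1, 2/0/0, 2/2/0}
target 0/0/1 ∈ {SC,TSO,PSO}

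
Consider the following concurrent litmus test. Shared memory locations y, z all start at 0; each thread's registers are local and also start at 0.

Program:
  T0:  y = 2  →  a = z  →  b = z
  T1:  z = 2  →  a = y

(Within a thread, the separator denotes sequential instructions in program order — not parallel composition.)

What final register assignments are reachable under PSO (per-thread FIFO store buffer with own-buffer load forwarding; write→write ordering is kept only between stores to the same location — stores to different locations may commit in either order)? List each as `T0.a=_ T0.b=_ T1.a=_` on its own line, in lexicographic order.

outcome vector order: (T0.a,T0.b,T1.a)
|PSO outcomes| = 6

T0.a=0 T0.b=0 T1.a=0
T0.a=0 T0.b=0 T1.a=2
T0.a=0 T0.b=2 T1.a=0
T0.a=0 T0.b=2 T1.a=2
T0.a=2 T0.b=2 T1.a=0
T0.a=2 T0.b=2 T1.a=2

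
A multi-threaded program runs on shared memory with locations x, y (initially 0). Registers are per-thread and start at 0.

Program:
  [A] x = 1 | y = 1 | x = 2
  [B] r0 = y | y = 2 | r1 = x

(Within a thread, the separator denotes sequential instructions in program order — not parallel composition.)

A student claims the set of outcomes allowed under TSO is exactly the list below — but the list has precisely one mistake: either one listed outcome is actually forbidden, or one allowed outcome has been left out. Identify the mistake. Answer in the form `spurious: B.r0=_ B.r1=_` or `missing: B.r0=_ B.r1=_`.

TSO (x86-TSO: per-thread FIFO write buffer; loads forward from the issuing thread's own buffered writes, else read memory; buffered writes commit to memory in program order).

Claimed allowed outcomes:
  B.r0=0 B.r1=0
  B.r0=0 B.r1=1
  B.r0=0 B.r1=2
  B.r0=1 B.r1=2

outcome vector order: (B.r0,B.r1)
under TSO → 00; 01; 02; 11; 12
TSO∖claimed = {11}

missing: B.r0=1 B.r1=1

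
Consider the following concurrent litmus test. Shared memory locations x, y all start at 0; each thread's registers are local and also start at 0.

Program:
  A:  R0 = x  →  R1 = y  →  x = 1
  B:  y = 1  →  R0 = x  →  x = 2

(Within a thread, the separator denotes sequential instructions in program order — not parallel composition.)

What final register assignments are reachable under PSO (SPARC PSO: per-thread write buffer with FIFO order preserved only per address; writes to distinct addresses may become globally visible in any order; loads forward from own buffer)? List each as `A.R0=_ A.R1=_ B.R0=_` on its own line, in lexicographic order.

outcome vector order: (A.R0,A.R1,B.R0)
|PSO outcomes| = 6

A.R0=0 A.R1=0 B.R0=0
A.R0=0 A.R1=0 B.R0=1
A.R0=0 A.R1=1 B.R0=0
A.R0=0 A.R1=1 B.R0=1
A.R0=2 A.R1=0 B.R0=0
A.R0=2 A.R1=1 B.R0=0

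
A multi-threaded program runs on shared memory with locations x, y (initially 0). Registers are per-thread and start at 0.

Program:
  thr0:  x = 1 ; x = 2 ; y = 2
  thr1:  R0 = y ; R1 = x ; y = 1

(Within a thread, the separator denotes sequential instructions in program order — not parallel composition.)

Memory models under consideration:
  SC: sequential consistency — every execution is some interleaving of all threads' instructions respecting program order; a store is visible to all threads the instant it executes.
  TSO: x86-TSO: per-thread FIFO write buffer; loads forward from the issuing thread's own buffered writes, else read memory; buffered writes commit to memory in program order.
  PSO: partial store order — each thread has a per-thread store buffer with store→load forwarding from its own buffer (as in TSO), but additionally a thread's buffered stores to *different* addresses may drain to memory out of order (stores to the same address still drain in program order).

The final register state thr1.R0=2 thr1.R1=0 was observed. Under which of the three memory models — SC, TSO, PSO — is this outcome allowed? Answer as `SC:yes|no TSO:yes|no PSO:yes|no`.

SC:no TSO:no PSO:yes

outcome vector order: (thr1.R0,thr1.R1)
SC: 4 outcomes — {00 01 02 22}
TSO: 4 outcomes — {00 01 02 22}
PSO: 6 outcomes — {00 01 02 20 21 22}
target 20 ∈ {PSO}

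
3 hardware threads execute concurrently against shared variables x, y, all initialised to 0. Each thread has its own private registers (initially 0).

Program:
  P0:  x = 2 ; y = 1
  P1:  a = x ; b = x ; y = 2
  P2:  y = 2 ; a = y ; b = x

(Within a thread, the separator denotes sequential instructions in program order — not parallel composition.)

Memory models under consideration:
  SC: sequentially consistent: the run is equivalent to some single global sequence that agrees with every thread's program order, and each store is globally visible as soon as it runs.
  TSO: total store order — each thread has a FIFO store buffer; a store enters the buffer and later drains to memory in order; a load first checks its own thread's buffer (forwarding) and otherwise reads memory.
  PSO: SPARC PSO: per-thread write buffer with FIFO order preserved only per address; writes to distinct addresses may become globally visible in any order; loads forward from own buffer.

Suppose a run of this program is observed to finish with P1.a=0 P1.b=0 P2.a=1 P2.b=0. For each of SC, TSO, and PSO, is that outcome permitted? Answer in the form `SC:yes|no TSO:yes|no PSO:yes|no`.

SC:no TSO:no PSO:yes

outcome vector order: (P1.a,P1.b,P2.a,P2.b)
under SC → 0/0/1/2 0/0/2/0 0/0/2/2 0/2/1/2 0/2/2/0 0/2/2/2 2/2/1/2 2/2/2/0 2/2/2/2
under TSO → 0/0/1/2 0/0/2/0 0/0/2/2 0/2/1/2 0/2/2/0 0/2/2/2 2/2/1/2 2/2/2/0 2/2/2/2
under PSO → 0/0/1/0 0/0/1/2 0/0/2/0 0/0/2/2 0/2/1/0 0/2/1/2 0/2/2/0 0/2/2/2 2/2/1/0 2/2/1/2 2/2/2/0 2/2/2/2
target 0/0/1/0 ∈ {PSO}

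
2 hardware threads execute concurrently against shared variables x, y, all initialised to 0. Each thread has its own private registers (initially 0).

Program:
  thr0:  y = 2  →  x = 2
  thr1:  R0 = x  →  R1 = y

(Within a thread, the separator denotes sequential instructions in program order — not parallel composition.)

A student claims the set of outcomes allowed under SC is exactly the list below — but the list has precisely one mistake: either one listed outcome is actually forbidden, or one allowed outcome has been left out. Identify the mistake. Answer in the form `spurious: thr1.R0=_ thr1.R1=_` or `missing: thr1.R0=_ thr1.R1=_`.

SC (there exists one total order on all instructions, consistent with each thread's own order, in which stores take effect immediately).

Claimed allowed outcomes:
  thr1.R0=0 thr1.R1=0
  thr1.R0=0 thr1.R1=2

missing: thr1.R0=2 thr1.R1=2

outcome vector order: (thr1.R0,thr1.R1)
[SC] allowed = {(0,0) (0,2) (2,2)}
SC∖claimed = {(2,2)}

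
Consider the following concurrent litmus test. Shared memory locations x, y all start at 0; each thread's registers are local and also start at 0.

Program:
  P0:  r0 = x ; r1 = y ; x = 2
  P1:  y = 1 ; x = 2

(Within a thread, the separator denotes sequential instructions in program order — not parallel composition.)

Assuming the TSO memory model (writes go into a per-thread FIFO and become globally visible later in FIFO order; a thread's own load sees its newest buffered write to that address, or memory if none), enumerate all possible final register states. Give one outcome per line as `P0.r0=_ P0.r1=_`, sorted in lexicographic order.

outcome vector order: (P0.r0,P0.r1)
|TSO outcomes| = 3

P0.r0=0 P0.r1=0
P0.r0=0 P0.r1=1
P0.r0=2 P0.r1=1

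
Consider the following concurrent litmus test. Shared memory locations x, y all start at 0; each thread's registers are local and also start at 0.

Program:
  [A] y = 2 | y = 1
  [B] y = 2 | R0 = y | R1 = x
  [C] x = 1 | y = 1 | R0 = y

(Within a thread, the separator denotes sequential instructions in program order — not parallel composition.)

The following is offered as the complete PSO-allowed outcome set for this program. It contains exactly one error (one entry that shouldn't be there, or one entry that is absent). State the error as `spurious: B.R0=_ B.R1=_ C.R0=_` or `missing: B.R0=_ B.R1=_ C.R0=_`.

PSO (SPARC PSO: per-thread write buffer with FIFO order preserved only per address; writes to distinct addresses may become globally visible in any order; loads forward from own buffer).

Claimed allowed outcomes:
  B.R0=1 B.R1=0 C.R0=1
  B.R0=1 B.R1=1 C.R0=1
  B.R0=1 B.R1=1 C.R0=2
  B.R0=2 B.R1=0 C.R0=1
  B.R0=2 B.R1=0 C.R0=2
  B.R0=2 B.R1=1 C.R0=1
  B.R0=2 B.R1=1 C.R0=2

outcome vector order: (B.R0,B.R1,C.R0)
PSO (8): 101; 102; 111; 112; 201; 202; 211; 212
PSO∖claimed = {102}

missing: B.R0=1 B.R1=0 C.R0=2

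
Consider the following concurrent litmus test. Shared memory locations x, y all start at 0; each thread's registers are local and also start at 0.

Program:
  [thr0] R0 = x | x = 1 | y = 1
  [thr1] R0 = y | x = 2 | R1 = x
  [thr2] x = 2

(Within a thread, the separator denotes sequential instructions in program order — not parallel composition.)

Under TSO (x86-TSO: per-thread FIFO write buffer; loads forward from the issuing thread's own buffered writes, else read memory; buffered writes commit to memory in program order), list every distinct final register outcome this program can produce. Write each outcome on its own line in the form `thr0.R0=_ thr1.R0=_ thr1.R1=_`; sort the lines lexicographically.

outcome vector order: (thr0.R0,thr1.R0,thr1.R1)
|TSO outcomes| = 6

thr0.R0=0 thr1.R0=0 thr1.R1=1
thr0.R0=0 thr1.R0=0 thr1.R1=2
thr0.R0=0 thr1.R0=1 thr1.R1=2
thr0.R0=2 thr1.R0=0 thr1.R1=1
thr0.R0=2 thr1.R0=0 thr1.R1=2
thr0.R0=2 thr1.R0=1 thr1.R1=2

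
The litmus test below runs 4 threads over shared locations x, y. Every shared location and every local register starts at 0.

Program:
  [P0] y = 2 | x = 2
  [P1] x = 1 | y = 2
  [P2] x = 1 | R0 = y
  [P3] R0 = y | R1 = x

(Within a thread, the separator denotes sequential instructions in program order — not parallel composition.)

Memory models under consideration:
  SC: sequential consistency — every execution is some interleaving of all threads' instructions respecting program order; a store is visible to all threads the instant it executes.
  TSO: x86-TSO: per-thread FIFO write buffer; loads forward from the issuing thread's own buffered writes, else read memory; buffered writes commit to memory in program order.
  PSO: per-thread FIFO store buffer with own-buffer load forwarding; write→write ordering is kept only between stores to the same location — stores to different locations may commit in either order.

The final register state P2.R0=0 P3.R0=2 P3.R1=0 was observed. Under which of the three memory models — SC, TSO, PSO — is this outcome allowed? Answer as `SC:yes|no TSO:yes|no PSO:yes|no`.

SC:no TSO:yes PSO:yes

outcome vector order: (P2.R0,P3.R0,P3.R1)
SC (11): 000 001 002 021 022 200 201 202 220 221 222
TSO (12): 000 001 002 020 021 022 200 201 202 220 221 222
PSO (12): 000 001 002 020 021 022 200 201 202 220 221 222
target 020 ∈ {TSO,PSO}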